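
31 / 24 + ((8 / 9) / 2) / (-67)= 6199 / 4824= 1.29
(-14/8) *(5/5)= -7/4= -1.75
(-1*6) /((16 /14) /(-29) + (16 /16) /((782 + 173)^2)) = 370282150 /2431999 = 152.25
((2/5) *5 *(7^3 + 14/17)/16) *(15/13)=87675/1768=49.59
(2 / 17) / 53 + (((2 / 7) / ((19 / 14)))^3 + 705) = 4356942477 / 6179959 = 705.01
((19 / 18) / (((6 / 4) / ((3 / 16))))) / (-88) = -19 / 12672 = -0.00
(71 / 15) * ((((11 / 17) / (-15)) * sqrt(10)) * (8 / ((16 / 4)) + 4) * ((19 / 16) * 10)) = -46.00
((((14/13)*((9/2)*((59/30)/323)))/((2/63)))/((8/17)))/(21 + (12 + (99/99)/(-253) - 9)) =19748421/239925920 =0.08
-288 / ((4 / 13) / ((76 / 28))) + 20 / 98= -124478 / 49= -2540.37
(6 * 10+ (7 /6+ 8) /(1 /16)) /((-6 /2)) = -620 /9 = -68.89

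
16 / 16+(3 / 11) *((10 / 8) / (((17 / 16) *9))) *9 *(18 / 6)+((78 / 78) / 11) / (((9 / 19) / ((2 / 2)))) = 3626 / 1683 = 2.15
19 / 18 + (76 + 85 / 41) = 79.13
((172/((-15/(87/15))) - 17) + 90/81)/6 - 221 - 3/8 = -1269581/5400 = -235.11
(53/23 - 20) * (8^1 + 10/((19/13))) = -114774/437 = -262.64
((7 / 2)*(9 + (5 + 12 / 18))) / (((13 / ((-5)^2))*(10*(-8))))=-385 / 312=-1.23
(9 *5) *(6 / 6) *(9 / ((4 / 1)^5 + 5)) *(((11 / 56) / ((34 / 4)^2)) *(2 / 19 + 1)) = 4455 / 3766826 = 0.00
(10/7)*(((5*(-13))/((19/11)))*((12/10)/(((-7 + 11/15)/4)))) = 257400/6251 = 41.18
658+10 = 668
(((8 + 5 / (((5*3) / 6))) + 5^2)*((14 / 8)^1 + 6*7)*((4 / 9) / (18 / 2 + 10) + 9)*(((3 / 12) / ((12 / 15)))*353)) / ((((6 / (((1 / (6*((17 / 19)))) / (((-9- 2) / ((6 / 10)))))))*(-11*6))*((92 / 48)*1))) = 3336158875 / 163506816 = 20.40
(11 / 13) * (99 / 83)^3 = 10673289 / 7433231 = 1.44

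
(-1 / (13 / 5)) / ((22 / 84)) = -210 / 143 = -1.47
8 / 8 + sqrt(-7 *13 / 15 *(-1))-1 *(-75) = 78.46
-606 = -606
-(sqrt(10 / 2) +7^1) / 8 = -7 / 8 - sqrt(5) / 8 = -1.15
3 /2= 1.50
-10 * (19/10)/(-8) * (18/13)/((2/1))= 171/104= 1.64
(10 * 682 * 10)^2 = 4651240000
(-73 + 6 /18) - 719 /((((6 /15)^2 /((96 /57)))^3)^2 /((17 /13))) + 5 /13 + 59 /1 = -2346816024369766358 /1834789359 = -1279065639.26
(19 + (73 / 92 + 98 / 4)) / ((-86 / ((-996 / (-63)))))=-338225 / 41538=-8.14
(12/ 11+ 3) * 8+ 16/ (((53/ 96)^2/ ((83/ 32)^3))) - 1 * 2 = 58505797/ 61798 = 946.73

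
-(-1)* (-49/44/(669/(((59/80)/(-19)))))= 2891/44742720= 0.00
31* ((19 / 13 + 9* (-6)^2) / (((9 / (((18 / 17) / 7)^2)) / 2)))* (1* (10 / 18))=5246440 / 184093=28.50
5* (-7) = -35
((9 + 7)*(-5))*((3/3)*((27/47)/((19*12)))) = -180/893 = -0.20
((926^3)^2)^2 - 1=397495155639882245867698528490622975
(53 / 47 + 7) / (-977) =-382 / 45919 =-0.01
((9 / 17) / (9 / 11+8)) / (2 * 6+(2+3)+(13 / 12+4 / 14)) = 8316 / 2544407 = 0.00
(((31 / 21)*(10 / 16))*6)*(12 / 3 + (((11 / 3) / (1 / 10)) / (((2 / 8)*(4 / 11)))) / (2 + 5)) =100285 / 294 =341.11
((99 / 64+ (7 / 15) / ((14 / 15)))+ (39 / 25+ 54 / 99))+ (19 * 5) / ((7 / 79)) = 132599567 / 123200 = 1076.30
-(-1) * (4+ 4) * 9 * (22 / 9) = 176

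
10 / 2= 5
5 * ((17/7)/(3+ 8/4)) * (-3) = -51/7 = -7.29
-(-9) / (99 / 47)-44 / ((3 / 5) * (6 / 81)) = -10843 / 11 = -985.73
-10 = -10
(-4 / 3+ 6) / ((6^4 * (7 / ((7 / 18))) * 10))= 7 / 349920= 0.00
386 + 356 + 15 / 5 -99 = 646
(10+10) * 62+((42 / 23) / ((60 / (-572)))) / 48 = 3421399 / 2760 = 1239.64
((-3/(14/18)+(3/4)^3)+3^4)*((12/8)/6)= 34749/1792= 19.39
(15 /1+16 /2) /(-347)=-23 /347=-0.07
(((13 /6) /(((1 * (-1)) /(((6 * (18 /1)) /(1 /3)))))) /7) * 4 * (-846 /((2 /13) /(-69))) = -1065442248 /7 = -152206035.43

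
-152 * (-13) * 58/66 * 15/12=71630/33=2170.61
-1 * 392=-392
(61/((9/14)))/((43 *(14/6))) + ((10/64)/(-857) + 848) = 3003311291/3537696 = 848.95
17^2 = 289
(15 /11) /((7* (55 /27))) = 81 /847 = 0.10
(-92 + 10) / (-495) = 82 / 495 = 0.17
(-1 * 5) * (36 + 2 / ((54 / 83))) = -5275 / 27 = -195.37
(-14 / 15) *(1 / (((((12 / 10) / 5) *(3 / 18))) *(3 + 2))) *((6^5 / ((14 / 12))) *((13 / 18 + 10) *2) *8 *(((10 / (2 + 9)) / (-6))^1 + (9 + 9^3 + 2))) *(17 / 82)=-369126673920 / 451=-818462691.62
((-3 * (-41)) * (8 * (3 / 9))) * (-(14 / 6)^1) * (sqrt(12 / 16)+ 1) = -2296 / 3 - 1148 * sqrt(3) / 3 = -1428.13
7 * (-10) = -70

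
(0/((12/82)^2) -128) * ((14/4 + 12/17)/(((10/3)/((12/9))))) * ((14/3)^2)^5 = -1054860161.94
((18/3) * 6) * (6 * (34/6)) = 1224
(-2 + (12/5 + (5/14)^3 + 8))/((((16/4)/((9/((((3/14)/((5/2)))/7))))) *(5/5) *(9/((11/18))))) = 1274603/12096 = 105.37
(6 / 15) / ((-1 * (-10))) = 1 / 25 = 0.04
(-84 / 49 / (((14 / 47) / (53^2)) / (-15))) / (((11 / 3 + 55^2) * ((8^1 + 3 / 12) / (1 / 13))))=23764140 / 31832801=0.75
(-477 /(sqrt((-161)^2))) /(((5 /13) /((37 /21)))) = -76479 /5635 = -13.57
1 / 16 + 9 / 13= 157 / 208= 0.75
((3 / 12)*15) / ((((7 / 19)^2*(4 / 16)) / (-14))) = -10830 / 7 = -1547.14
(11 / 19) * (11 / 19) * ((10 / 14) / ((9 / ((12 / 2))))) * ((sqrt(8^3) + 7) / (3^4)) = 0.06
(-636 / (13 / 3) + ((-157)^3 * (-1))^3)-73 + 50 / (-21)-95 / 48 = 253150914953758631553179 / 4368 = 57955795548021664732.87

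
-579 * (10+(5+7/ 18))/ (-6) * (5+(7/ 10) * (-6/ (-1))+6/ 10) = 14553.27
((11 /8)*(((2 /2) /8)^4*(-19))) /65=-209 /2129920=-0.00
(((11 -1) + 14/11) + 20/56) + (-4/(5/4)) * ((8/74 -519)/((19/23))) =1094341093/541310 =2021.65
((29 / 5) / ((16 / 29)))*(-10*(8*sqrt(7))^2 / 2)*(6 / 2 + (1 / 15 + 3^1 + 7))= -4615408 / 15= -307693.87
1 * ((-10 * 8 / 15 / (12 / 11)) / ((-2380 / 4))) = 44 / 5355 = 0.01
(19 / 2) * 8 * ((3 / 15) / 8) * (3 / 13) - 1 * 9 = -1113 / 130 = -8.56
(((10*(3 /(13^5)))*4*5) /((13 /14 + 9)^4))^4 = 282262752580094499225600000000 /369065840492681520240521270747449249940016387204083836561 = 0.00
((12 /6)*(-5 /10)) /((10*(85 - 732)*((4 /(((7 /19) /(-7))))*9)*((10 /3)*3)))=-1 /44254800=-0.00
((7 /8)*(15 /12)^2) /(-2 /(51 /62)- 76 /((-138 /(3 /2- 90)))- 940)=-0.00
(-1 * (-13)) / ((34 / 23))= 299 / 34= 8.79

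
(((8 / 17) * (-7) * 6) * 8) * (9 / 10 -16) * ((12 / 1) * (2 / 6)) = 811776 / 85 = 9550.31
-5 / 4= -1.25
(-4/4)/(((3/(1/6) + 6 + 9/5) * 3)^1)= -5/387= -0.01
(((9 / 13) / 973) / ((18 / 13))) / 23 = 1 / 44758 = 0.00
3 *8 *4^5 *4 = 98304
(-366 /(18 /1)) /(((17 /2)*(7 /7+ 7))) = -61 /204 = -0.30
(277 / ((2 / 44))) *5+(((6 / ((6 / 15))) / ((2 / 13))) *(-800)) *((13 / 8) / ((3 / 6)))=-223030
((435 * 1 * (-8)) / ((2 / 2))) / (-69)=1160 / 23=50.43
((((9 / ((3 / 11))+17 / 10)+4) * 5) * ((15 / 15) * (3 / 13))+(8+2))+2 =1473 / 26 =56.65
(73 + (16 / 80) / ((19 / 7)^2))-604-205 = -1328431 / 1805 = -735.97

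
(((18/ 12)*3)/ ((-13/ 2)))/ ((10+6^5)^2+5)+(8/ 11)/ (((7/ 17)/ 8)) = 285811584217/ 20227474267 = 14.13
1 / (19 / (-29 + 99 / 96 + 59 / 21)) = -16907 / 12768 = -1.32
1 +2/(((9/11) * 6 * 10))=281/270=1.04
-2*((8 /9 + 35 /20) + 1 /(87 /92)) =-3859 /522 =-7.39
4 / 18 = 2 / 9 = 0.22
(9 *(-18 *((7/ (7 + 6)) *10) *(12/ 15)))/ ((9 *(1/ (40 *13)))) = -40320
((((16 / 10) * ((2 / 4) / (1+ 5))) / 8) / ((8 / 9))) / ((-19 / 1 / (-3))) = 9 / 3040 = 0.00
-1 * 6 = -6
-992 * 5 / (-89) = 4960 / 89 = 55.73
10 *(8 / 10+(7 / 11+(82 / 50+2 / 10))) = 1802 / 55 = 32.76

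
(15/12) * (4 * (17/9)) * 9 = 85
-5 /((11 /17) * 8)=-85 /88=-0.97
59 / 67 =0.88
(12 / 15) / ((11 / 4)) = 16 / 55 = 0.29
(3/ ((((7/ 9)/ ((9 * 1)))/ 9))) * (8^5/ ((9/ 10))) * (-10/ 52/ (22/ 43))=-4279910400/ 1001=-4275634.77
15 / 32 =0.47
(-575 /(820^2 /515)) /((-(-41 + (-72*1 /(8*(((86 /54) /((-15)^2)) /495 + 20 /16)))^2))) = 2677860642431600605 /65905607240886728176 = 0.04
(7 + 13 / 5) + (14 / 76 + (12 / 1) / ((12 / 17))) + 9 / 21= 36193 / 1330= 27.21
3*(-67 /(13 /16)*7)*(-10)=225120 /13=17316.92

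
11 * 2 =22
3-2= 1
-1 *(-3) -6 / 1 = -3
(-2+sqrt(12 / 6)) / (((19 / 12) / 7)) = -168 / 19+84*sqrt(2) / 19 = -2.59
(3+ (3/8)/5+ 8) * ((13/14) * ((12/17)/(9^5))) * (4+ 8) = 5759/3903795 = 0.00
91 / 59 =1.54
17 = 17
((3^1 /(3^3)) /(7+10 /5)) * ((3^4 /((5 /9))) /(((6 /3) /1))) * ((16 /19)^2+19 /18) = 11467 /7220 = 1.59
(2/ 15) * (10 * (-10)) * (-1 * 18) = 240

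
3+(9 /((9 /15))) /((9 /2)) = 6.33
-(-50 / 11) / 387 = 0.01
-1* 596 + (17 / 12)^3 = -1024975 / 1728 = -593.16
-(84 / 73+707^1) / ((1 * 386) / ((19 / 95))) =-10339 / 28178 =-0.37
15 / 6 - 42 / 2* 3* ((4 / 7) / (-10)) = 61 / 10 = 6.10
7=7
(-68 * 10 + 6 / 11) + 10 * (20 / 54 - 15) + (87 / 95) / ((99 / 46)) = -23286554 / 28215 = -825.33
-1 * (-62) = 62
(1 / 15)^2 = 1 / 225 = 0.00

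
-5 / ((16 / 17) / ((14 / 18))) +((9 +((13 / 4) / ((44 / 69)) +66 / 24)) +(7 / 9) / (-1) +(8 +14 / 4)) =9281 / 396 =23.44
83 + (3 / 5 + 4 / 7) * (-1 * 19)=2126 / 35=60.74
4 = 4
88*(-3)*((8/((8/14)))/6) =-616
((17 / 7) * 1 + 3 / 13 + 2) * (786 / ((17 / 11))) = 3665904 / 1547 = 2369.69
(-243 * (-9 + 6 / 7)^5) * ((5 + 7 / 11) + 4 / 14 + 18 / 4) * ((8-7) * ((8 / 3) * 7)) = 1692432825.51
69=69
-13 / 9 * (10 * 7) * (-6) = 1820 / 3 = 606.67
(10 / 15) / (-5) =-2 / 15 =-0.13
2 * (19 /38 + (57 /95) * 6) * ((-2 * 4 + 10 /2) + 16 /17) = -287 /17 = -16.88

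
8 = 8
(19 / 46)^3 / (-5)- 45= -21907459 / 486680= -45.01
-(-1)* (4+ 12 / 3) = 8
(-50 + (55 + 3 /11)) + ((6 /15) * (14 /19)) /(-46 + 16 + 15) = 82342 /15675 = 5.25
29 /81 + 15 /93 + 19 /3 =17207 /2511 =6.85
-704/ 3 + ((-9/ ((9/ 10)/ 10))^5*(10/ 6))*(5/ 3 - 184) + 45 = 27349999998293/ 9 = 3038888888699.22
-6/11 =-0.55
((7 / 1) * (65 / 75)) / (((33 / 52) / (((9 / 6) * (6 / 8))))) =1183 / 110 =10.75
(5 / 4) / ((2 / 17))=85 / 8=10.62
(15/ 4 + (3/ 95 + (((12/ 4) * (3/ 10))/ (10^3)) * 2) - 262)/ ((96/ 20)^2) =-24530579/ 2188800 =-11.21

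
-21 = -21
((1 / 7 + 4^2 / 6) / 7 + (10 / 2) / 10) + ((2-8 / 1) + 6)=265 / 294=0.90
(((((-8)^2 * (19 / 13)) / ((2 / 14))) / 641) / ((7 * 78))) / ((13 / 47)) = 28576 / 4224831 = 0.01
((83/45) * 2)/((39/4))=664/1755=0.38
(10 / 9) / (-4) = -5 / 18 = -0.28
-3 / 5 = -0.60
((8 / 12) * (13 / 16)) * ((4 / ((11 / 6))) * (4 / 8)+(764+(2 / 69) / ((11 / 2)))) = 1887301 / 4554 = 414.43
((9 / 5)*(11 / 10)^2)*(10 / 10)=1089 / 500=2.18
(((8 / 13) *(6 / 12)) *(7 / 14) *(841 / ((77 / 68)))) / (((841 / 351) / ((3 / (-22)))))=-5508 / 847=-6.50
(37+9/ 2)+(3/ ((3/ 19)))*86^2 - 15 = 281101/ 2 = 140550.50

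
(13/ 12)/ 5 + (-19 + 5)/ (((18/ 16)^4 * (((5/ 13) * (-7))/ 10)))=4288271/ 131220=32.68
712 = 712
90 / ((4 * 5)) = 9 / 2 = 4.50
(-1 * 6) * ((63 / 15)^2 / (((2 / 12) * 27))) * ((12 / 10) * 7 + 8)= -48216 / 125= -385.73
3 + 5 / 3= 14 / 3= 4.67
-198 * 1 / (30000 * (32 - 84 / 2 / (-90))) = -99 / 487000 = -0.00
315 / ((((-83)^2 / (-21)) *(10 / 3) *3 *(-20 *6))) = 441 / 551120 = 0.00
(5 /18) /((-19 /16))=-40 /171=-0.23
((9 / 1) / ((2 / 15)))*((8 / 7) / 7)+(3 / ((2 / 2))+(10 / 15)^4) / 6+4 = 370387 / 23814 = 15.55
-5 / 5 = -1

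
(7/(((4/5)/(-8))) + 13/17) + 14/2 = -1058/17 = -62.24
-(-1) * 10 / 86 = 5 / 43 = 0.12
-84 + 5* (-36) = -264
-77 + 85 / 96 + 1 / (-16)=-7313 / 96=-76.18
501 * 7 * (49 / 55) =171843 / 55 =3124.42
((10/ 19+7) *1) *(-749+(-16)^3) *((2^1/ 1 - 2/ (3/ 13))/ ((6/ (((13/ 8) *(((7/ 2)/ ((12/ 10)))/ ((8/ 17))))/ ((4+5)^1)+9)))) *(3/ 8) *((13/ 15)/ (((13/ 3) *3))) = 850157165/ 82944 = 10249.77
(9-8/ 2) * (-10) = -50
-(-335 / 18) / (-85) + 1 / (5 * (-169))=-56921 / 258570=-0.22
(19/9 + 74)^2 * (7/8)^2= 22992025/5184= 4435.19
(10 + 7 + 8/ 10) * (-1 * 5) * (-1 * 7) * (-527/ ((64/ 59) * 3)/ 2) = -19370939/ 384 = -50445.15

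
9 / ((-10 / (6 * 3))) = -81 / 5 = -16.20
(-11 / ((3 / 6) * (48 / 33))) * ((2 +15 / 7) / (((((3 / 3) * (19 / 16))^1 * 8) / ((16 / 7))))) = -14036 / 931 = -15.08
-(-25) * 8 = 200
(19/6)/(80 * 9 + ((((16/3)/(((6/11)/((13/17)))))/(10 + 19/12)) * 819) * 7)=44897/62676576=0.00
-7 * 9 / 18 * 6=-21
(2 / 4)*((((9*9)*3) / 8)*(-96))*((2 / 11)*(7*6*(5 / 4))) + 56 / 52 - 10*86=-2112996 / 143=-14776.20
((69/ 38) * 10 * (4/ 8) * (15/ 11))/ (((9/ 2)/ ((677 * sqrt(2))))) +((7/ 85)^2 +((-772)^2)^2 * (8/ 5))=389275 * sqrt(2)/ 209 +4106076490639409/ 7225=568315087843.66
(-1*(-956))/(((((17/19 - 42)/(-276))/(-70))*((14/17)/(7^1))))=-2982892080/781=-3819324.05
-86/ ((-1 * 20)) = 43/ 10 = 4.30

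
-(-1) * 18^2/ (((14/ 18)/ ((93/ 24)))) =22599/ 14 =1614.21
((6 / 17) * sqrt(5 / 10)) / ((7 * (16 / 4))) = 3 * sqrt(2) / 476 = 0.01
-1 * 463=-463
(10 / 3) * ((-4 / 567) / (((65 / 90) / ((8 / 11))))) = -640 / 27027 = -0.02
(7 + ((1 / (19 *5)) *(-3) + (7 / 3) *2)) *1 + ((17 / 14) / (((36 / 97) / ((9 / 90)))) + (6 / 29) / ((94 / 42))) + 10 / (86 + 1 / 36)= 13628204777 / 1119731760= 12.17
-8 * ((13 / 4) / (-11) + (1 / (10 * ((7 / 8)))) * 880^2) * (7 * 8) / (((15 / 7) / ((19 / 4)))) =-4833891916 / 55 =-87888943.93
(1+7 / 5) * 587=7044 / 5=1408.80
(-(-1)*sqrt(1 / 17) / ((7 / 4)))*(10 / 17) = 40*sqrt(17) / 2023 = 0.08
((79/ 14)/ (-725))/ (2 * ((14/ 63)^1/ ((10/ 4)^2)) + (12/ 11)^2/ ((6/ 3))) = -86031/ 7363216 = -0.01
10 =10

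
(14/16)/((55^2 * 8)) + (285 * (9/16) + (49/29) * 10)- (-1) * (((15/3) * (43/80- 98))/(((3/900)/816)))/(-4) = 167442193682703/5614400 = 29823702.21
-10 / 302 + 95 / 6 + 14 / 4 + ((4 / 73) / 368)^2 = 394350007861 / 20432409168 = 19.30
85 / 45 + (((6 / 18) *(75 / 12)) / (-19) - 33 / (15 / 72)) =-535643 / 3420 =-156.62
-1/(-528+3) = 1/525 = 0.00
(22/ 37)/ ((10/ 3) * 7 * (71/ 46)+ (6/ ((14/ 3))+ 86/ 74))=10626/ 687361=0.02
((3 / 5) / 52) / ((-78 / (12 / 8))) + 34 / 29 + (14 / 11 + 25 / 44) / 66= 56934023 / 47441680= 1.20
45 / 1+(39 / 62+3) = 48.63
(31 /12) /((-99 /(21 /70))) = -31 /3960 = -0.01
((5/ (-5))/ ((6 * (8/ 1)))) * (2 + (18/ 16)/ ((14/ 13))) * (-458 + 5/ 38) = 5933059/ 204288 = 29.04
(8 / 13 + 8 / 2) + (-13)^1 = -109 / 13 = -8.38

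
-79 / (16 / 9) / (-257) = 711 / 4112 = 0.17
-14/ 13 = -1.08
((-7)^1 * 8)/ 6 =-28/ 3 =-9.33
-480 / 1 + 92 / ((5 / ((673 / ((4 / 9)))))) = 136911 / 5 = 27382.20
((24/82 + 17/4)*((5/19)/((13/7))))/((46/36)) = 234675/465842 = 0.50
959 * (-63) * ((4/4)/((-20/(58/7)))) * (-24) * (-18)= 54064584/5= 10812916.80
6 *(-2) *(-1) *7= 84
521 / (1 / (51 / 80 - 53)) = -2182469 / 80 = -27280.86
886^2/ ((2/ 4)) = 1569992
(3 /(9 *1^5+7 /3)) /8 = 9 /272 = 0.03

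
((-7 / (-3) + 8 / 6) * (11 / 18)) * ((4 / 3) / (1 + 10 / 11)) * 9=2662 / 189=14.08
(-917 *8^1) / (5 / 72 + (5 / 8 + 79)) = -264096 / 2869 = -92.05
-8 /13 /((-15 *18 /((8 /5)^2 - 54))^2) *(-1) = 3307592 /148078125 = 0.02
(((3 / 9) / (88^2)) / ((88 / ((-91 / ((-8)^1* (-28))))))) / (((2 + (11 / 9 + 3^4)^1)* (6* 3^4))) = -13 / 2677825142784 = -0.00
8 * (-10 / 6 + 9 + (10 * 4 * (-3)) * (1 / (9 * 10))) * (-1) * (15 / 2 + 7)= -696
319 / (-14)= -319 / 14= -22.79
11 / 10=1.10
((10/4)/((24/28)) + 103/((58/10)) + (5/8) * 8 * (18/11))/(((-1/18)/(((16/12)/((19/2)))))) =-441860/6061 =-72.90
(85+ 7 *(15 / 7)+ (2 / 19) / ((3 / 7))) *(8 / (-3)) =-45712 / 171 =-267.32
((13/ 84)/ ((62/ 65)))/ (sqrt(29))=845*sqrt(29)/ 151032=0.03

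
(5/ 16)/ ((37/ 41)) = 205/ 592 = 0.35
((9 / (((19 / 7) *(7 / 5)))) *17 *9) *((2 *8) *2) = 220320 / 19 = 11595.79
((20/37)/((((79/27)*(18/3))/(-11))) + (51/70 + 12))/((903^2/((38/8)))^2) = 101685397/241855144579671840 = 0.00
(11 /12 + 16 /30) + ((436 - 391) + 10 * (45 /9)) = 1929 /20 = 96.45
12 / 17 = 0.71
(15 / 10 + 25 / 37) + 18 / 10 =1471 / 370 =3.98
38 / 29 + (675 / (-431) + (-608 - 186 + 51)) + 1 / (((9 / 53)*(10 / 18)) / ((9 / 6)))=-90912199 / 124990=-727.36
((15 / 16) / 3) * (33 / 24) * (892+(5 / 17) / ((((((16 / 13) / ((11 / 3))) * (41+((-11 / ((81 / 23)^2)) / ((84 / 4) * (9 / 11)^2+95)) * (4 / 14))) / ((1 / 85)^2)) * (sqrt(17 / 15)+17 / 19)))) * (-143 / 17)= -363116368548519161865575 / 112626643129555621888- 4101107001780789 * sqrt(255) / 1914652933202445572096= -3224.07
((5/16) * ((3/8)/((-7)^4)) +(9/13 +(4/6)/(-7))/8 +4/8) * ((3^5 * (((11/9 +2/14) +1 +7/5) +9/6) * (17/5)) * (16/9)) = 15536353669/3495856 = 4444.22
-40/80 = -1/2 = -0.50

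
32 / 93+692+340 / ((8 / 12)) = 111818 / 93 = 1202.34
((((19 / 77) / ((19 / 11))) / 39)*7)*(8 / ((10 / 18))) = 24 / 65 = 0.37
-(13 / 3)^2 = -169 / 9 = -18.78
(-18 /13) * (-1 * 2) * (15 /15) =36 /13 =2.77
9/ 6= 3/ 2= 1.50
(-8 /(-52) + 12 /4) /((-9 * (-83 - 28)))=41 /12987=0.00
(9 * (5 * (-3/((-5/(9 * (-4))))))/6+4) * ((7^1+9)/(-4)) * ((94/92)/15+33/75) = 553948/1725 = 321.13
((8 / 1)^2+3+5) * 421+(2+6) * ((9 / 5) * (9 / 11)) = 30323.78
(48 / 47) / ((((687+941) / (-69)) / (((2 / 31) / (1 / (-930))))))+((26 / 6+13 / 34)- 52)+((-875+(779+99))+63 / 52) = -2053335181 / 50730108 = -40.48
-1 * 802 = -802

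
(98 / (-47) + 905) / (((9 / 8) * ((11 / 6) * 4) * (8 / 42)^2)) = 6238239 / 2068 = 3016.56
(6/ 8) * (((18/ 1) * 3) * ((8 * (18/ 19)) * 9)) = 52488/ 19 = 2762.53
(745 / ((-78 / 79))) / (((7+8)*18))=-11771 / 4212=-2.79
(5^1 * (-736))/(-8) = 460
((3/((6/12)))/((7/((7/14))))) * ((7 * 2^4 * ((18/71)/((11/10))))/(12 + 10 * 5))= 4320/24211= 0.18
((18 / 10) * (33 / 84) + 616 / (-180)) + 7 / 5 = -1657 / 1260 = -1.32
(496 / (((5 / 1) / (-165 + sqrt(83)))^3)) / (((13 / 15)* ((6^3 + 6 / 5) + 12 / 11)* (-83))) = 824439792 / 719693-223035824* sqrt(83) / 10795395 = 957.32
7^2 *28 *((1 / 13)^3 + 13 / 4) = 9797795 / 2197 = 4459.62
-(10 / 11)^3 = -0.75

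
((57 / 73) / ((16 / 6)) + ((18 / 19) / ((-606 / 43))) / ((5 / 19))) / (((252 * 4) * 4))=0.00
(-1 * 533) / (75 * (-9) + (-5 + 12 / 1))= 533 / 668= 0.80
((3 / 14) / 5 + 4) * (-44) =-6226 / 35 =-177.89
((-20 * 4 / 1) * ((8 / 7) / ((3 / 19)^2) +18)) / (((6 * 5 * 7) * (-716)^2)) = -2011 / 42390243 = -0.00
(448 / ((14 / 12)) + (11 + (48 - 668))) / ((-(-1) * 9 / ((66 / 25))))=-66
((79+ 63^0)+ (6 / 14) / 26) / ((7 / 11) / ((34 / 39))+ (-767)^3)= -2723281 / 15356741917699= -0.00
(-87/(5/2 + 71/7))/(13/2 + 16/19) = -15428/16461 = -0.94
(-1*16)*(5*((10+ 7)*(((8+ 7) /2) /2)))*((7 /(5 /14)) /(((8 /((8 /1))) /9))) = -899640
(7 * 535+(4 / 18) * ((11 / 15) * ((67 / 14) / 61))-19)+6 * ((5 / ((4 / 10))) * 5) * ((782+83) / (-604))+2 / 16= 222073007101 / 69635160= 3189.09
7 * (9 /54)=7 /6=1.17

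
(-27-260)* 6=-1722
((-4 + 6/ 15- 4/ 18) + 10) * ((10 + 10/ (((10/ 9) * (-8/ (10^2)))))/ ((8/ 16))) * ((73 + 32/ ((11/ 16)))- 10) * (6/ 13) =-27469180/ 429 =-64030.72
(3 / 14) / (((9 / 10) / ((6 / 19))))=10 / 133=0.08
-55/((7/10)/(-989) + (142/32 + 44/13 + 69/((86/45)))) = -56570800/45180587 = -1.25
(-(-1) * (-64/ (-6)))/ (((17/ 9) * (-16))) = -6/ 17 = -0.35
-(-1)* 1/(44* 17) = 1/748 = 0.00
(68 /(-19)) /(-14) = 0.26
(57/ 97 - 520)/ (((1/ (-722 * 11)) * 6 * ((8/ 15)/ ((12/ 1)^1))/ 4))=6002126790/ 97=61877595.77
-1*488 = -488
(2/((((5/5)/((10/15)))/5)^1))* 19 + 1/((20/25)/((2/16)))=12175/96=126.82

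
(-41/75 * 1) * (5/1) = -41/15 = -2.73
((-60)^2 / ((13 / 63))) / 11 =226800 / 143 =1586.01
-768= -768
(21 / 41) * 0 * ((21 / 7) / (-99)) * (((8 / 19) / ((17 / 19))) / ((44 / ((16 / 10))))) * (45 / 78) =0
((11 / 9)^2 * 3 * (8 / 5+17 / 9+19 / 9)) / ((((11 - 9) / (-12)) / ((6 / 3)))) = -13552 / 45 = -301.16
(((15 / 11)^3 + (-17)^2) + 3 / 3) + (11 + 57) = 479873 / 1331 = 360.54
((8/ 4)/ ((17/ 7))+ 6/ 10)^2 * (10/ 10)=14641/ 7225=2.03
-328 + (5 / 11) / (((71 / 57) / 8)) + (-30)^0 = -253107 / 781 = -324.08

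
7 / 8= 0.88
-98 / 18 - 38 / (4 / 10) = -904 / 9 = -100.44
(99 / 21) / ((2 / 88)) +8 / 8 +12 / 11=16133 / 77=209.52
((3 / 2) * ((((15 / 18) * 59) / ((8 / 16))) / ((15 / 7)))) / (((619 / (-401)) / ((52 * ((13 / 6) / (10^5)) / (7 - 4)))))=-27988597 / 1671300000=-0.02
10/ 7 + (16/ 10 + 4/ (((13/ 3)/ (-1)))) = 958/ 455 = 2.11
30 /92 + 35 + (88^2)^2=2758600281 /46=59969571.33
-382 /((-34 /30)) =5730 /17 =337.06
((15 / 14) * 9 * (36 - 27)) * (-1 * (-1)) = 1215 / 14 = 86.79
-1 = -1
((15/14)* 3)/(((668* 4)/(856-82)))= 0.93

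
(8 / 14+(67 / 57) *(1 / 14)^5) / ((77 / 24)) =0.18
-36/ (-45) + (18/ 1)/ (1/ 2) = 184/ 5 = 36.80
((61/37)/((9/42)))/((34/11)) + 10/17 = 5807/1887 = 3.08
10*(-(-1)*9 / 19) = 90 / 19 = 4.74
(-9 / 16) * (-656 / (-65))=-369 / 65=-5.68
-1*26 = -26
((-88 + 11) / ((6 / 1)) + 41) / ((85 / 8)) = 676 / 255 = 2.65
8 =8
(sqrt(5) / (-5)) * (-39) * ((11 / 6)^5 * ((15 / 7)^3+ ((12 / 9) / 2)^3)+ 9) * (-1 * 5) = -204955635859 * sqrt(5) / 24004512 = -19092.02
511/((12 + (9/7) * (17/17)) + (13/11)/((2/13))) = 78694/3229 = 24.37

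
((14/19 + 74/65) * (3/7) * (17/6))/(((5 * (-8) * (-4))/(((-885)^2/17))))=18139491/27664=655.71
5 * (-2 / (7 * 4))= -5 / 14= -0.36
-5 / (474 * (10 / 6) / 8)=-4 / 79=-0.05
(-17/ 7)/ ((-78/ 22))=187/ 273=0.68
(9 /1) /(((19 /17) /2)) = 306 /19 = 16.11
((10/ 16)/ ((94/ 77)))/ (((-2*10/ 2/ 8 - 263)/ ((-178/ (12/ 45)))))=73425/ 56776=1.29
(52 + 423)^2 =225625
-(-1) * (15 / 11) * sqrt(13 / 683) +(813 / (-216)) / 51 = -271 / 3672 +15 * sqrt(8879) / 7513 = 0.11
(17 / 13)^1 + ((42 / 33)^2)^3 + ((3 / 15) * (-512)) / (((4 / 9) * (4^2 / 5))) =-1530180591 / 23030293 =-66.44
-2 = -2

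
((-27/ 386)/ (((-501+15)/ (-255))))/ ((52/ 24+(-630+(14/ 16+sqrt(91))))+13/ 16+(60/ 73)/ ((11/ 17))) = 10523282880* sqrt(91)/ 111932647984964857+6575742669100/ 111932647984964857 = 0.00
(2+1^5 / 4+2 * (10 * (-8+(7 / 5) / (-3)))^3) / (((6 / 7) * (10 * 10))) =-917673883 / 64800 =-14161.63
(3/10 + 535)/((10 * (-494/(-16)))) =10706/6175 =1.73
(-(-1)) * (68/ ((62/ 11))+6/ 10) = 1963/ 155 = 12.66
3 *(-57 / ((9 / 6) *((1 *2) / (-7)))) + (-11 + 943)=1331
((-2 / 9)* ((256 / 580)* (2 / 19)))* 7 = -1792 / 24795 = -0.07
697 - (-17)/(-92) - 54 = 59139/92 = 642.82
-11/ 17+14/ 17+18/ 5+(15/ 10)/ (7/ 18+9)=3.94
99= 99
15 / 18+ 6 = 41 / 6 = 6.83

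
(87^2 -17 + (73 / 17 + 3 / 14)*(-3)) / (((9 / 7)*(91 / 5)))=8970785 / 27846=322.16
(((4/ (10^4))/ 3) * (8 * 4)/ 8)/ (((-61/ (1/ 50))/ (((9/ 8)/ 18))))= -1/ 91500000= -0.00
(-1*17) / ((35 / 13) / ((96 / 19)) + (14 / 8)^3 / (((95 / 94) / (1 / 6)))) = -12.00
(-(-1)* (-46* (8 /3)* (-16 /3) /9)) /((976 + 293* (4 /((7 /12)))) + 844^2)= 2576 /25349193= 0.00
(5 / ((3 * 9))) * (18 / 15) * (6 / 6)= 2 / 9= 0.22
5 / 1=5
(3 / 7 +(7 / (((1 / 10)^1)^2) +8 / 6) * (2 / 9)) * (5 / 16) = 147685 / 3024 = 48.84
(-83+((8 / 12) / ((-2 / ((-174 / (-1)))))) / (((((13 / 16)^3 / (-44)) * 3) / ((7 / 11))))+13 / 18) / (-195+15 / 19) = -696495673 / 145924740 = -4.77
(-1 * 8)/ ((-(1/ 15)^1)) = 120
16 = 16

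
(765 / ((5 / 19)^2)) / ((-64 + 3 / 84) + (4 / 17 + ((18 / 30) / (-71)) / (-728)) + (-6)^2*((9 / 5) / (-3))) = -6933288024 / 53555881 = -129.46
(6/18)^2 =1/9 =0.11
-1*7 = -7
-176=-176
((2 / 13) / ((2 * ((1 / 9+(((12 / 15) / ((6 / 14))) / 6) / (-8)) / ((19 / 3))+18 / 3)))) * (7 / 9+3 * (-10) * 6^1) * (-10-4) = 1225880 / 38181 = 32.11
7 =7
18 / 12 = 3 / 2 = 1.50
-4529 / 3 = -1509.67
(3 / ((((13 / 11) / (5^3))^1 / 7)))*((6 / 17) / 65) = 34650 / 2873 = 12.06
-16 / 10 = -8 / 5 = -1.60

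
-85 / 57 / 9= -0.17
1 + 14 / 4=9 / 2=4.50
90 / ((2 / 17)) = 765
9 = 9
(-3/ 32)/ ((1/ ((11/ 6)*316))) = -869/ 16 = -54.31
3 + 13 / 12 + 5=109 / 12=9.08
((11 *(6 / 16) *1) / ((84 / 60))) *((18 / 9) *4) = 165 / 7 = 23.57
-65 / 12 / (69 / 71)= -4615 / 828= -5.57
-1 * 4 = -4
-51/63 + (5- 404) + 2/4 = -16771/42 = -399.31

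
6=6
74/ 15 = 4.93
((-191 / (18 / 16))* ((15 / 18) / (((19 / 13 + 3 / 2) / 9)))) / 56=-12415 / 1617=-7.68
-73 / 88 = -0.83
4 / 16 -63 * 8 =-2015 / 4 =-503.75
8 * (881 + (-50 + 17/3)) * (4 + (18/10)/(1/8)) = 123157.33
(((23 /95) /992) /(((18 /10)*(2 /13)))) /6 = 299 /2035584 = 0.00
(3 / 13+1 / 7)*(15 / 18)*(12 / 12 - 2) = -0.31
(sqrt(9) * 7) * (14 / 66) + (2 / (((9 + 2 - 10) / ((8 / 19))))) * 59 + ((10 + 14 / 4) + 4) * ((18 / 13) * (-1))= 81260 / 2717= 29.91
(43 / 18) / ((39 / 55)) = 2365 / 702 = 3.37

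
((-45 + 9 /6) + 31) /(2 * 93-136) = -1 /4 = -0.25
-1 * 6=-6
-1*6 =-6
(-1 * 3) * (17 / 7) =-51 / 7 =-7.29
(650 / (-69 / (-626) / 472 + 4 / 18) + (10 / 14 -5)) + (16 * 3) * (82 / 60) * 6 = 1054747026 / 318535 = 3311.24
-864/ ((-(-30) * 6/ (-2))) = 48/ 5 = 9.60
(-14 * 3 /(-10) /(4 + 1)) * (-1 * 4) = -84 /25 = -3.36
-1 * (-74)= 74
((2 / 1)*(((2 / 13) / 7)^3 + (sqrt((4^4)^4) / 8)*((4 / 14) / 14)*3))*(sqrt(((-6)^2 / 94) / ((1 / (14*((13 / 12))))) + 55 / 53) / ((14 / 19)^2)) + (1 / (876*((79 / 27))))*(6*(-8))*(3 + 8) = -1188 / 5767 + 68220753316*sqrt(42481514) / 91980122689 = 4833.97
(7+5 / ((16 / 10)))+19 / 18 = 805 / 72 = 11.18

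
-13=-13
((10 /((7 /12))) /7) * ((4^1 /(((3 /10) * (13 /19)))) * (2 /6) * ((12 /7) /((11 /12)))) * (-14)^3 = -11673600 /143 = -81633.57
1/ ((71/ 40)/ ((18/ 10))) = 1.01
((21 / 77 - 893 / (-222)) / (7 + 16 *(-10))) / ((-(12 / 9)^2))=617 / 39072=0.02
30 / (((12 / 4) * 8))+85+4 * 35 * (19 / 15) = 3163 / 12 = 263.58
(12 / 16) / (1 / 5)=15 / 4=3.75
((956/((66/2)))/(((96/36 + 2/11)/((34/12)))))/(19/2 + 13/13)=8126/2961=2.74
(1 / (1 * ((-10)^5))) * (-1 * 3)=3 / 100000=0.00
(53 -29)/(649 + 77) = 4/121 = 0.03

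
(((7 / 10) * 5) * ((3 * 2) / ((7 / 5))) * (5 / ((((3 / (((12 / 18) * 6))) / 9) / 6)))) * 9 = 48600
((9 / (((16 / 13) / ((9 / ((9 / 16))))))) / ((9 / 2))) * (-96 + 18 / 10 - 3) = -12636 / 5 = -2527.20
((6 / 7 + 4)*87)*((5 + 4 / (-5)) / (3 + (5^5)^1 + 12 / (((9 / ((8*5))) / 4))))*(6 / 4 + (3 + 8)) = 66555 / 10024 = 6.64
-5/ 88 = -0.06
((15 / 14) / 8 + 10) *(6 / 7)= 3405 / 392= 8.69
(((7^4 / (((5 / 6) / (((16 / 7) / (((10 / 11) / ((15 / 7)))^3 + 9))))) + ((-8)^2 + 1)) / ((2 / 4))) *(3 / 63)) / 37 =2.03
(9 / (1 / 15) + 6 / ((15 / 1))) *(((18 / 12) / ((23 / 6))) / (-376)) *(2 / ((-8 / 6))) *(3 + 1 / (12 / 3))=237627 / 345920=0.69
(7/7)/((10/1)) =1/10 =0.10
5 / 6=0.83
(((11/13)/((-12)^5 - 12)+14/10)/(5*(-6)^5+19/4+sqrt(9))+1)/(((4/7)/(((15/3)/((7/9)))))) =943095835329/83833760218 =11.25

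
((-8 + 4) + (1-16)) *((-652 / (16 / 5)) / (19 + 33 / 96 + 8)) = 24776 / 175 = 141.58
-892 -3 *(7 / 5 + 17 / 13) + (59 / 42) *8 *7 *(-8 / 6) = -587932 / 585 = -1005.01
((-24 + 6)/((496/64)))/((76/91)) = -1638/589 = -2.78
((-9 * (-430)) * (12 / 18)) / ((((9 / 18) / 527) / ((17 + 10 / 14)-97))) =-1509222600 / 7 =-215603228.57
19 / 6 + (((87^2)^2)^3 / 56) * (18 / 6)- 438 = 1692285139813479053489677 / 168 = 10073125832223089604105.22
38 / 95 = 0.40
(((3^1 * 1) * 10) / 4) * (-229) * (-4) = 6870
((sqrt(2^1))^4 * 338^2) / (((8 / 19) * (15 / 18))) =6511908 / 5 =1302381.60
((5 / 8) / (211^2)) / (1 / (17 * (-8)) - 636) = -85 / 3850932937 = -0.00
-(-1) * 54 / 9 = 6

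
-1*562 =-562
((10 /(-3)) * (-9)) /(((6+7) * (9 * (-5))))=-2 /39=-0.05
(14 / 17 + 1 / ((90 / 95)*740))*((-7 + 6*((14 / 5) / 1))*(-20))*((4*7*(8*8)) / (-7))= 1171628416 / 28305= 41392.98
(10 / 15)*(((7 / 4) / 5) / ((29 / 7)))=49 / 870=0.06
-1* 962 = -962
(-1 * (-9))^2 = 81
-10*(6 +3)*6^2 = -3240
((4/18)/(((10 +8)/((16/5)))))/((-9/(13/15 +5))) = -1408/54675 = -0.03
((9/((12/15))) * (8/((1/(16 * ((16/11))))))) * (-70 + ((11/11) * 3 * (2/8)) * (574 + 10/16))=8316720/11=756065.45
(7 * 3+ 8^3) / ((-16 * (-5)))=533 / 80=6.66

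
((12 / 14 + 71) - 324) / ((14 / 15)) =-26475 / 98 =-270.15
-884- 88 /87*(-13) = -75764 /87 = -870.85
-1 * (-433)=433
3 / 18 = 1 / 6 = 0.17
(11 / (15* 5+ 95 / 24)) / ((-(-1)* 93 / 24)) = 2112 / 58745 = 0.04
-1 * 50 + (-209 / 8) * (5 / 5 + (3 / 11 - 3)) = -39 / 8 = -4.88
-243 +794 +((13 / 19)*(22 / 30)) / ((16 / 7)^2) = 40207967 / 72960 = 551.10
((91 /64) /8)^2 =8281 /262144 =0.03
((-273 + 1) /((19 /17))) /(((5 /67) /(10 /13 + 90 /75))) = -6421.93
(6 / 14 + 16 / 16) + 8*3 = 178 / 7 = 25.43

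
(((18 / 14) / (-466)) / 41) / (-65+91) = -0.00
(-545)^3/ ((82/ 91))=-14730954875/ 82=-179645791.16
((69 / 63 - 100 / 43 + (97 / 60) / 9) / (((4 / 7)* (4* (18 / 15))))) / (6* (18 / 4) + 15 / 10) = -170783 / 12705984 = -0.01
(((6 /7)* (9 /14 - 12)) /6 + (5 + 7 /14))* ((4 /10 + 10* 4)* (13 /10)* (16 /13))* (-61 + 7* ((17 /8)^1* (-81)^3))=-1981409545.68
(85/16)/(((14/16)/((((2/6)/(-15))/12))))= -17/1512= -0.01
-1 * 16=-16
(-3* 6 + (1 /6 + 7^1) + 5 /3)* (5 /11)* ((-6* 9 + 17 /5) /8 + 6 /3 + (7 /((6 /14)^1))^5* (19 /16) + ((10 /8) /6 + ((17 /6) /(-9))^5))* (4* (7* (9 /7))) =-15845839638060805 /76527504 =-207060714.25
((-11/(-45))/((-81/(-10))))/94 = 11/34263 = 0.00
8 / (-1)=-8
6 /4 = 3 /2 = 1.50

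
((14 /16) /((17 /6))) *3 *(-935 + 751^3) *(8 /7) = 7624148688 /17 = 448479334.59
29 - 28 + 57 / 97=154 / 97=1.59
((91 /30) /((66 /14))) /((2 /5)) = 637 /396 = 1.61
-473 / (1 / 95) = -44935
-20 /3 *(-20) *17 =6800 /3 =2266.67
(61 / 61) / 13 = 1 / 13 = 0.08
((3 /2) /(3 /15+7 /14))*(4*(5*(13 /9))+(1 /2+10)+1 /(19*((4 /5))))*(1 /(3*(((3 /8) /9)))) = 269870 /399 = 676.37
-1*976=-976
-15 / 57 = -5 / 19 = -0.26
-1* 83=-83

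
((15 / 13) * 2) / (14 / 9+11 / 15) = 1350 / 1339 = 1.01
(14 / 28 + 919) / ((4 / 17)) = 31263 / 8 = 3907.88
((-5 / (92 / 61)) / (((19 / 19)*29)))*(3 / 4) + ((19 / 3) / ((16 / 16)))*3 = 201853 / 10672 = 18.91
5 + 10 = 15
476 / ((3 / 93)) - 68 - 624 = 14064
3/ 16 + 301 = 4819/ 16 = 301.19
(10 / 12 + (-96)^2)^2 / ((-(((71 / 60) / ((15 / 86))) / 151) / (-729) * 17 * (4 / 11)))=5445706328723925 / 24424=222965375398.13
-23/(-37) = 23/37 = 0.62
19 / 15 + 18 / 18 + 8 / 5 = 58 / 15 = 3.87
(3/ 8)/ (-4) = -3/ 32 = -0.09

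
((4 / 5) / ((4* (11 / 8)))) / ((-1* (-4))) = 2 / 55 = 0.04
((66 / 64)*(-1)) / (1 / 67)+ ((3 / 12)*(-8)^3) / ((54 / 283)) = -639281 / 864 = -739.91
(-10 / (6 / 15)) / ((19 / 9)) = -225 / 19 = -11.84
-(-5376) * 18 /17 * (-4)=-387072 /17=-22768.94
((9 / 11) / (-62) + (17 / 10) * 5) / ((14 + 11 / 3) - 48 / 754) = 3273114 / 6788969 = 0.48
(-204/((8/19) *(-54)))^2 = 104329/1296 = 80.50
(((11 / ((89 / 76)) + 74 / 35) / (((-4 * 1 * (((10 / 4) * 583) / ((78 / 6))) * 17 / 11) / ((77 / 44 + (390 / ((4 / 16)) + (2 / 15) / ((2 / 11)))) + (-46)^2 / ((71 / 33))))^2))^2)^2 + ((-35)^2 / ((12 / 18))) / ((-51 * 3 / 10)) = 16117629976295416092966837445963133914678116024660509069583978367925698877264017681 / 27719624443109218085921830831504699948341333662670656100000000000000000000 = 581451960.48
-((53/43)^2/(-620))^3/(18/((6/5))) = 22164361129/22598367191131080000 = 0.00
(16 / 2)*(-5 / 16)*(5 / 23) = -25 / 46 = -0.54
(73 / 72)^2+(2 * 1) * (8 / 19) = 184195 / 98496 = 1.87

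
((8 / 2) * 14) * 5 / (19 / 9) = 2520 / 19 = 132.63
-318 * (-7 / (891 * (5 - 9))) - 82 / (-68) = 2935 / 5049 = 0.58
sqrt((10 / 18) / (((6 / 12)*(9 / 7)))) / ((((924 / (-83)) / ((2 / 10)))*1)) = -83*sqrt(70) / 41580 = -0.02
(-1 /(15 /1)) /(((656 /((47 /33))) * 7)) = -47 /2273040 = -0.00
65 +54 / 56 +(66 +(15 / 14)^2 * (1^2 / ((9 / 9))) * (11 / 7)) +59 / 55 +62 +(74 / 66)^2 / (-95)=2793777719 / 14194026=196.83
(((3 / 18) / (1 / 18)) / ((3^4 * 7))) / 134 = 1 / 25326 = 0.00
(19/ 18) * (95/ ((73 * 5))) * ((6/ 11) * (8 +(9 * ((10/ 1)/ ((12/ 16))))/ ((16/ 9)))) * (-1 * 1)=-54511/ 4818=-11.31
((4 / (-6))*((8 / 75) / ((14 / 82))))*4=-2624 / 1575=-1.67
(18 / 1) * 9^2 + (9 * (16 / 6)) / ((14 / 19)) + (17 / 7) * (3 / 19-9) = 195390 / 133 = 1469.10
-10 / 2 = -5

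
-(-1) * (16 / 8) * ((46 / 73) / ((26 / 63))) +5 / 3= 13439 / 2847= 4.72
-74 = -74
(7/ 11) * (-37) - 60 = -919/ 11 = -83.55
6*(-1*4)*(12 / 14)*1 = -144 / 7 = -20.57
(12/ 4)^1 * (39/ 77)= 117/ 77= 1.52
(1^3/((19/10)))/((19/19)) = 10/19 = 0.53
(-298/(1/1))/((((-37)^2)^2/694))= -206812/1874161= -0.11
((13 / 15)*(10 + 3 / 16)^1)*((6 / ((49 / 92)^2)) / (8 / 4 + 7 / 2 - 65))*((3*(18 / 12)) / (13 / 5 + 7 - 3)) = -6725706 / 3142909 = -2.14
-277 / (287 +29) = -277 / 316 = -0.88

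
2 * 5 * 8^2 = 640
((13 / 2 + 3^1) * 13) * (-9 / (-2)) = 2223 / 4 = 555.75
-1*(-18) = 18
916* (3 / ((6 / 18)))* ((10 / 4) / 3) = 6870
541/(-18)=-541/18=-30.06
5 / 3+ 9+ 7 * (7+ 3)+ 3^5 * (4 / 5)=4126 / 15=275.07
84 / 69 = 28 / 23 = 1.22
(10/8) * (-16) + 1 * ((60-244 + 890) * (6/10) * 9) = 18962/5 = 3792.40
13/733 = 0.02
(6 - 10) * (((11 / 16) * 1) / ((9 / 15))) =-55 / 12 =-4.58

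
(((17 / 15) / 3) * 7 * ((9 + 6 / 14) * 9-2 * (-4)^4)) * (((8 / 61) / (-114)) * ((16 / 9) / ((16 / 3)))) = 40664 / 93879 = 0.43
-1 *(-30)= 30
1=1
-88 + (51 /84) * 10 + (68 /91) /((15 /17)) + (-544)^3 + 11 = -439500663643 /2730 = -160989254.08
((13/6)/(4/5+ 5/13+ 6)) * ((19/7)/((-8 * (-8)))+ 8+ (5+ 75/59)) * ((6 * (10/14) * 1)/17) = 1598473825/1468905536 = 1.09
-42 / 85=-0.49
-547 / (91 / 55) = -30085 / 91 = -330.60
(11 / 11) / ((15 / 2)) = 0.13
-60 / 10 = -6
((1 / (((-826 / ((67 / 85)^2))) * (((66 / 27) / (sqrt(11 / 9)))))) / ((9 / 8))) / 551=-8978 * sqrt(11) / 54256708275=-0.00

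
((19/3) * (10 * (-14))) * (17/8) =-11305/6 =-1884.17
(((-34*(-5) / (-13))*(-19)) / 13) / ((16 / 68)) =27455 / 338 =81.23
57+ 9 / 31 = 1776 / 31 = 57.29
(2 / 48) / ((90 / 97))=97 / 2160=0.04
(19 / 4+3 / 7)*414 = 2143.93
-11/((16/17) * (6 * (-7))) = 187/672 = 0.28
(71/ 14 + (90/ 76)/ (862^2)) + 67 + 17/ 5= 74584529163/ 988248520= 75.47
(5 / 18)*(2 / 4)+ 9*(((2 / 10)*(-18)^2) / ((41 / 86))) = 1223.44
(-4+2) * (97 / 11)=-194 / 11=-17.64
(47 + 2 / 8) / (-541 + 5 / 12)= -0.09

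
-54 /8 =-27 /4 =-6.75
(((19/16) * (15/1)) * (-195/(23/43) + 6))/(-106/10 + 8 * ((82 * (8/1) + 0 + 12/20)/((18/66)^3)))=-16700175/677041616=-0.02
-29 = -29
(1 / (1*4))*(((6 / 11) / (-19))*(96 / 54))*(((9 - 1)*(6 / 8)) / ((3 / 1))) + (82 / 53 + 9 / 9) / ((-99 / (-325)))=277027 / 33231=8.34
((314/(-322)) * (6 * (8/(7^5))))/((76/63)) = -16956/7344659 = -0.00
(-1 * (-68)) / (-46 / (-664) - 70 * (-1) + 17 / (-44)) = 124168 / 127241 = 0.98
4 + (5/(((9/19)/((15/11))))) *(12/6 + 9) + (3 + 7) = 517/3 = 172.33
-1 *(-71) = 71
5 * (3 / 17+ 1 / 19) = 370 / 323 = 1.15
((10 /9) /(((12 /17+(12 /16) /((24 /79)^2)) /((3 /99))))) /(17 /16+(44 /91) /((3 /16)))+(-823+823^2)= 8188937064080818 /12104751549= 676506.00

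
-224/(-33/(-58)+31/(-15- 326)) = -142912/305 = -468.56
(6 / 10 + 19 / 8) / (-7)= -17 / 40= -0.42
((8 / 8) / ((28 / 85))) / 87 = 85 / 2436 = 0.03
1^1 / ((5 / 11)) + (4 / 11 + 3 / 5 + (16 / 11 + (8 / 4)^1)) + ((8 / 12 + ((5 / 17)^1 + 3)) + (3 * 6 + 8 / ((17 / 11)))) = 94684 / 2805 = 33.76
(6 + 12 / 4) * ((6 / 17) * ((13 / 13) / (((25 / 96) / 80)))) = 82944 / 85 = 975.81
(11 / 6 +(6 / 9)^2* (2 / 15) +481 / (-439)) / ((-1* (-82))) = 94459 / 9719460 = 0.01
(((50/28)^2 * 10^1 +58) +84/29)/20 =263693/56840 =4.64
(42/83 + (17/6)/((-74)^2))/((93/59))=81500417/253615464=0.32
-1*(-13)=13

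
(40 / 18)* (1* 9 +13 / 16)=785 / 36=21.81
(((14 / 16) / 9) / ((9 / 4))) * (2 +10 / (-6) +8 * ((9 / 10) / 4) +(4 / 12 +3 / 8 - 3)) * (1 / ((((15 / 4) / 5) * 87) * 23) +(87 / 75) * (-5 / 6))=7712537 / 1166983200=0.01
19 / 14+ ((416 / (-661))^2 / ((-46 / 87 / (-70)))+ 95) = 20933725147 / 140688562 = 148.79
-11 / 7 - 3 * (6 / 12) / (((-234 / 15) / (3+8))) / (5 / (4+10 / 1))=253 / 182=1.39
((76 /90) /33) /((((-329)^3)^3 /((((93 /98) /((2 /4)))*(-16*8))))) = 150784 /1095378873619309971316951095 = 0.00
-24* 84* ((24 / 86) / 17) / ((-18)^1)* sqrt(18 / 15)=1344* sqrt(30) / 3655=2.01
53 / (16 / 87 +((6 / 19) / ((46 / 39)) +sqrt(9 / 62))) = 2145180482214 / 5271281693 - 229825653399*sqrt(62) / 5271281693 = 63.65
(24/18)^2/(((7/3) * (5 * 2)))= 8/105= 0.08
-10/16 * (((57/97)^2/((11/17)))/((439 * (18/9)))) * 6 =-828495/363488488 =-0.00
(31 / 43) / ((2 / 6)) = 93 / 43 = 2.16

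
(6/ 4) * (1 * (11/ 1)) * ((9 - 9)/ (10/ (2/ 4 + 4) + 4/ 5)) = 0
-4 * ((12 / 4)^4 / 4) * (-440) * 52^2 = 96370560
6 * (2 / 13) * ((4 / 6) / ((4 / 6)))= 12 / 13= 0.92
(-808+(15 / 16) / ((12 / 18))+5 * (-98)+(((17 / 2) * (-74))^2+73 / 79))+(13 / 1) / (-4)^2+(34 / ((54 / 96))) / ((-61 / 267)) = 182311594319 / 462624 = 394081.57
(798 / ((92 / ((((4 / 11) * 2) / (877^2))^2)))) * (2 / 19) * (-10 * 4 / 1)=-53760 / 1646309862077903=-0.00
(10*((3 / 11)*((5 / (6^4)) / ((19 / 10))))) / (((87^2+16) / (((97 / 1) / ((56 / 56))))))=2425 / 34241724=0.00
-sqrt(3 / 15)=-sqrt(5) / 5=-0.45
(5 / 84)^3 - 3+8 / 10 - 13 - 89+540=1291502641 / 2963520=435.80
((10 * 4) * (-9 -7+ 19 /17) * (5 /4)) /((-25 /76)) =2262.12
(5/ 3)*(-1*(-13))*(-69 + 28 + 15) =-1690/ 3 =-563.33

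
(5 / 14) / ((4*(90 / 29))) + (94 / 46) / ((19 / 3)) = 154801 / 440496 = 0.35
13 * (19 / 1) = 247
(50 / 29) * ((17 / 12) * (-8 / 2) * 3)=-850 / 29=-29.31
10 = 10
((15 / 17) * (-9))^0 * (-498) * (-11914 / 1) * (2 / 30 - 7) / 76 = -541271.83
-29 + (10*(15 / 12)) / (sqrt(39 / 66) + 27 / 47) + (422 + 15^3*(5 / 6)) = 55225*sqrt(286) / 25358 + 80587119 / 25358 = 3214.81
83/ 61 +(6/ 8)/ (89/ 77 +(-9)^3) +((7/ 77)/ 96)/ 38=46630887307/ 34296237888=1.36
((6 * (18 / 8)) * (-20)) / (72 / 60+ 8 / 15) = -155.77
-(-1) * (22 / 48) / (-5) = -11 / 120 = -0.09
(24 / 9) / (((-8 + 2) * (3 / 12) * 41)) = -16 / 369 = -0.04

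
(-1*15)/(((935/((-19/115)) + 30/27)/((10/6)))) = 855/193507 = 0.00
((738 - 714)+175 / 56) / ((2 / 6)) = 651 / 8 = 81.38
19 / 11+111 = 1240 / 11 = 112.73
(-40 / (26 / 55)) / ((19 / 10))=-11000 / 247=-44.53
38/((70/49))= 133/5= 26.60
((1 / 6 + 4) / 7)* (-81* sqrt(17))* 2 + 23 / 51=23 / 51 - 675* sqrt(17) / 7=-397.13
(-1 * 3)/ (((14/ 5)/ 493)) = -7395/ 14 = -528.21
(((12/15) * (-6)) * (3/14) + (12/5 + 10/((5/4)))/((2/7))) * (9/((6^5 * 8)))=619/120960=0.01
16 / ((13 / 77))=1232 / 13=94.77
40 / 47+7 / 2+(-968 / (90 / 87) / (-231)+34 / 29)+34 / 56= 17485357 / 1717380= 10.18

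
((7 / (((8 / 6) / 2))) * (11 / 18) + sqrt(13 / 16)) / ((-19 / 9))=-231 / 76 - 9 * sqrt(13) / 76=-3.47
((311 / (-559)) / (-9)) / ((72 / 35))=10885 / 362232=0.03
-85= -85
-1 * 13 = -13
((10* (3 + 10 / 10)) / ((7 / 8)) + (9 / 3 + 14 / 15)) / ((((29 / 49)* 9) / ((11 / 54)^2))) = 0.39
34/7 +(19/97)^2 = 322433/65863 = 4.90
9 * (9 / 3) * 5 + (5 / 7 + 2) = 964 / 7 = 137.71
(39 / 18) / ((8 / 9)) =39 / 16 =2.44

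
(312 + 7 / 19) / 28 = 5935 / 532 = 11.16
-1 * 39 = -39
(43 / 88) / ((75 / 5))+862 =1137883 / 1320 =862.03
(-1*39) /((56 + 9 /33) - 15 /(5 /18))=-429 /25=-17.16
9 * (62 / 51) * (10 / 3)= 620 / 17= 36.47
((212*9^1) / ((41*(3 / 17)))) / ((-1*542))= -5406 / 11111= -0.49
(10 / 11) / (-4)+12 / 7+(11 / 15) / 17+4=217169 / 39270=5.53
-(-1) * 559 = 559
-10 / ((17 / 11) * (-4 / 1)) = 55 / 34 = 1.62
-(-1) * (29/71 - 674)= -47825/71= -673.59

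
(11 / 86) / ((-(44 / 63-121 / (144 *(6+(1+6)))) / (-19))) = 124488 / 32465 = 3.83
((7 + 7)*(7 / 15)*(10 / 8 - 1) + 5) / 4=199 / 120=1.66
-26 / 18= -13 / 9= -1.44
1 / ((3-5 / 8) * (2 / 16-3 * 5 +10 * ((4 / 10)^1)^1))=-64 / 1653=-0.04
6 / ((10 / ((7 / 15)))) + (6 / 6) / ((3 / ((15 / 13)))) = 216 / 325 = 0.66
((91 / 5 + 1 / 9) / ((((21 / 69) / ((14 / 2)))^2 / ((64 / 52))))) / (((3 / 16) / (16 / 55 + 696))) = 4273426743296 / 96525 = 44272745.33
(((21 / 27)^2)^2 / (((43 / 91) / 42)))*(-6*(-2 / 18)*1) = 21.68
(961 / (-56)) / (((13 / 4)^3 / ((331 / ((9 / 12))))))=-10178912 / 46137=-220.62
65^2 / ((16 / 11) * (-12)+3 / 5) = -232375 / 927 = -250.67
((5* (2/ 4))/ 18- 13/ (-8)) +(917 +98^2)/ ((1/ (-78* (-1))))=59086063/ 72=820639.76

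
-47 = -47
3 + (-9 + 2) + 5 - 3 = -2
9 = 9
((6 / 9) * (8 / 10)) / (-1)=-8 / 15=-0.53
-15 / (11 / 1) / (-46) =15 / 506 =0.03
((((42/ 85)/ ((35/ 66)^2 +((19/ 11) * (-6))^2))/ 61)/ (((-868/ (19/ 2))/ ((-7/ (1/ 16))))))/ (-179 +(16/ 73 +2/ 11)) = -620288592/ 1201462899815225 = -0.00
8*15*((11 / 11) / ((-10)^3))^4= 3 / 25000000000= 0.00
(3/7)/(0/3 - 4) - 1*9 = -255/28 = -9.11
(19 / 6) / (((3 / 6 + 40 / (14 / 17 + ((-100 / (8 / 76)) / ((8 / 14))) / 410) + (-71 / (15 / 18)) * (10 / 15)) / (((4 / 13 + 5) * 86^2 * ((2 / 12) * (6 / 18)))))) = -622170010 / 6187267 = -100.56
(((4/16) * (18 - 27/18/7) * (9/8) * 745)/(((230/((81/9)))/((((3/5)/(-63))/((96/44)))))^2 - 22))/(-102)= -7482035/7019171885824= -0.00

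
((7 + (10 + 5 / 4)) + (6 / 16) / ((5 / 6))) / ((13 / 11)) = 2057 / 130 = 15.82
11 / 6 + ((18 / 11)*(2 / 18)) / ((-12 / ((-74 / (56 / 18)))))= 2027 / 924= 2.19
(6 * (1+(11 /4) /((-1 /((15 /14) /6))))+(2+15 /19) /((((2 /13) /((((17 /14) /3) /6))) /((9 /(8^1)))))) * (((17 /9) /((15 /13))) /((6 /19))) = 1666561 /72576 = 22.96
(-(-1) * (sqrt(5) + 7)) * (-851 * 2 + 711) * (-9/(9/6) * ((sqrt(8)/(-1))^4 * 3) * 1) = 1141632 * sqrt(5) + 7991424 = 10544190.76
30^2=900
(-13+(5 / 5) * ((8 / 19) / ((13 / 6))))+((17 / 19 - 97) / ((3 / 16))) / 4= -104441 / 741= -140.95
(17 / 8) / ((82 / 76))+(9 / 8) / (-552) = 118741 / 60352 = 1.97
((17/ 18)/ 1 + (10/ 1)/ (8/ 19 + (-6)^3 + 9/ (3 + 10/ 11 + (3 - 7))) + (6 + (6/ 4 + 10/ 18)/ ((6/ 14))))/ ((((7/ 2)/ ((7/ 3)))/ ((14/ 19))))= 52908212/ 9198603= 5.75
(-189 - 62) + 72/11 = -2689/11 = -244.45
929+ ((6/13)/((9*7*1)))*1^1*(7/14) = 253618/273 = 929.00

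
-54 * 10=-540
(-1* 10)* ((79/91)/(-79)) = 10/91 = 0.11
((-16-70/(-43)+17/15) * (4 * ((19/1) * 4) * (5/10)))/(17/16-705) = 20766848/7264635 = 2.86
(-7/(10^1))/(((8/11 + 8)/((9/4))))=-231/1280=-0.18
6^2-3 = 33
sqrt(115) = 10.72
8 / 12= 2 / 3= 0.67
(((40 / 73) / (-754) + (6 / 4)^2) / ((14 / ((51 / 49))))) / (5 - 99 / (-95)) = 1199665605 / 43347116176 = 0.03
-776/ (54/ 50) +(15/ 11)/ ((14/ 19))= -2979905/ 4158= -716.67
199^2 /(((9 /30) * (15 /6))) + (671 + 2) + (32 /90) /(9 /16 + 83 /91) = 5166446011 /96615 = 53474.57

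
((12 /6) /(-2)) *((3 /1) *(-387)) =1161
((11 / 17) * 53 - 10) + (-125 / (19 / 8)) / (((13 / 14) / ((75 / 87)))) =-2991681 / 121771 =-24.57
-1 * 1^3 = -1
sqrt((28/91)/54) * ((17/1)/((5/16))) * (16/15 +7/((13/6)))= 227936 * sqrt(78)/114075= 17.65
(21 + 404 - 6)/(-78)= -419/78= -5.37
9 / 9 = 1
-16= -16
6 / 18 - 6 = -17 / 3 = -5.67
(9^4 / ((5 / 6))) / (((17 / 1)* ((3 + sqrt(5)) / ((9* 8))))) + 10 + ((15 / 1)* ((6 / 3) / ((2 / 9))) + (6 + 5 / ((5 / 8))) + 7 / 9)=19254106 / 765 -708588* sqrt(5) / 85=6528.17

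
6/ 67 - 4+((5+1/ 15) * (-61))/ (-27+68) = -471742/ 41205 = -11.45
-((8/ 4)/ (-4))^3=1/ 8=0.12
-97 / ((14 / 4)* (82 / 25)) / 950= -97 / 10906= -0.01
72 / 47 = 1.53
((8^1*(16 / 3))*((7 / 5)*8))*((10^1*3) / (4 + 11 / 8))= 114688 / 43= 2667.16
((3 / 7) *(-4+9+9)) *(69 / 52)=207 / 26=7.96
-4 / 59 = -0.07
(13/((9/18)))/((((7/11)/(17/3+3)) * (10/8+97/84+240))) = 14872/10181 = 1.46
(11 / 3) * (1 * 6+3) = 33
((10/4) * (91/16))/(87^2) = 455/242208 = 0.00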